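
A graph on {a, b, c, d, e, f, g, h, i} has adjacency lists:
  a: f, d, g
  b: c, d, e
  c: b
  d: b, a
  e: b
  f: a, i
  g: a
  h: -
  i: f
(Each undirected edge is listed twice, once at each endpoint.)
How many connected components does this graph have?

Component: {h}
Component: {a, b, c, d, e, f, g, i}

2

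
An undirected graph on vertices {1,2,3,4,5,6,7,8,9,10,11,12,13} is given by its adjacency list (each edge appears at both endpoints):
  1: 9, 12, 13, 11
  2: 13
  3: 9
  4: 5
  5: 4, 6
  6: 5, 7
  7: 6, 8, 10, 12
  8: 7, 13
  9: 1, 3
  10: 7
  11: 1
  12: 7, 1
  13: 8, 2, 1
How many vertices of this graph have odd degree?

6

Degrees: 1:4, 2:1, 3:1, 4:1, 5:2, 6:2, 7:4, 8:2, 9:2, 10:1, 11:1, 12:2, 13:3
Odd-degree vertices: 2, 3, 4, 10, 11, 13.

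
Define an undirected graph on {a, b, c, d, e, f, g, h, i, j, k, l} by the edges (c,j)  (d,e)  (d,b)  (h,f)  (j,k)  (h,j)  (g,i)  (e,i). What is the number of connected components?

4

Component: {a}
Component: {l}
Component: {b, d, e, g, i}
Component: {c, f, h, j, k}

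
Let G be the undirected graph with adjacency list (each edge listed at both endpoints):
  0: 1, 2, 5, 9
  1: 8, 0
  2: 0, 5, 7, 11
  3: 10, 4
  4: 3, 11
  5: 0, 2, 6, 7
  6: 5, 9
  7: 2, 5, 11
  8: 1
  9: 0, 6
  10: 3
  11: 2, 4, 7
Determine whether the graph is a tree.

The graph has 12 vertices and 15 edges.
A tree on 12 vertices has exactly 11 edges; this graph has 15, so it contains a cycle and is not a tree.

No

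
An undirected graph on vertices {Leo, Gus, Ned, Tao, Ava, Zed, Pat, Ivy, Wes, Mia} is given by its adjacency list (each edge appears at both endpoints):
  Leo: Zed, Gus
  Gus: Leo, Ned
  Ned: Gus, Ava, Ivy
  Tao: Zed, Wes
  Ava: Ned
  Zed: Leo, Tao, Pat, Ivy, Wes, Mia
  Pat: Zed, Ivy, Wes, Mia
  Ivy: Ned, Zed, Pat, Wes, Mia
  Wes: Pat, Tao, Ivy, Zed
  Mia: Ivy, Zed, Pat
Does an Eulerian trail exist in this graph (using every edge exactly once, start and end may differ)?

Degrees: Leo:2, Gus:2, Ned:3, Tao:2, Ava:1, Zed:6, Pat:4, Ivy:5, Wes:4, Mia:3
Odd-degree vertices: Ned, Ava, Ivy, Mia (4 total).
An Eulerian trail requires 0 or 2 odd-degree vertices; here there are 4.

No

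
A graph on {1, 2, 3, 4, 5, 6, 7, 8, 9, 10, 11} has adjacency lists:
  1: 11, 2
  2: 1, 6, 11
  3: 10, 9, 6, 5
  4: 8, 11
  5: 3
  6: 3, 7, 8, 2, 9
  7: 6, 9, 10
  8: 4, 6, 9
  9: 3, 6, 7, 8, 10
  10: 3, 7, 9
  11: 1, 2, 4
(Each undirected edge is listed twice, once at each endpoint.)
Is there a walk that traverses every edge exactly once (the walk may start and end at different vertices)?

Degrees: 1:2, 2:3, 3:4, 4:2, 5:1, 6:5, 7:3, 8:3, 9:5, 10:3, 11:3
Odd-degree vertices: 2, 5, 6, 7, 8, 9, 10, 11 (8 total).
With 8 odd-degree vertices (more than two), no single trail can use every edge.

No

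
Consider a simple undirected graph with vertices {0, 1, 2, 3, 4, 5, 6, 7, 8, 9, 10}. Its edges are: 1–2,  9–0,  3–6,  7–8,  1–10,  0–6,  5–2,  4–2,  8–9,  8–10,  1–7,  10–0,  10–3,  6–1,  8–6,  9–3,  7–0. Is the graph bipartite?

Yes

A valid 2-coloring puts {2, 6, 7, 9, 10} on one side and {0, 1, 3, 4, 5, 8} on the other; every edge crosses between the two sides.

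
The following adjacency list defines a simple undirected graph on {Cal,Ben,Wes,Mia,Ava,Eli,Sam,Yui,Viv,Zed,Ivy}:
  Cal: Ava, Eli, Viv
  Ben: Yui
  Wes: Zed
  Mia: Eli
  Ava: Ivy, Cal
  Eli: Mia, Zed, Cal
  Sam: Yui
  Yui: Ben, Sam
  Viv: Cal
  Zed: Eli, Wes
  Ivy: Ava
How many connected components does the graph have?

2

Component: {Ben, Sam, Yui}
Component: {Cal, Wes, Mia, Ava, Eli, Viv, Zed, Ivy}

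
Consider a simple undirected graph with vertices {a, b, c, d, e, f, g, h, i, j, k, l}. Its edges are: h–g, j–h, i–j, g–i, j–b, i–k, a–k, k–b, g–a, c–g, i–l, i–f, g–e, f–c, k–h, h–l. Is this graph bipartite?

A valid 2-coloring puts {d, f, g, j, k, l} on one side and {a, b, c, e, h, i} on the other; every edge crosses between the two sides.

Yes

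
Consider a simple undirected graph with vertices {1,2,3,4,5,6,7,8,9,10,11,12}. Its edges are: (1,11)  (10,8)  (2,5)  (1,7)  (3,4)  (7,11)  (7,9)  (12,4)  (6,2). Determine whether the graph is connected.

No

Component: {8, 10}
Component: {2, 5, 6}
Component: {3, 4, 12}
Component: {1, 7, 9, 11}
No edge joins these 4 groups, so the graph is disconnected.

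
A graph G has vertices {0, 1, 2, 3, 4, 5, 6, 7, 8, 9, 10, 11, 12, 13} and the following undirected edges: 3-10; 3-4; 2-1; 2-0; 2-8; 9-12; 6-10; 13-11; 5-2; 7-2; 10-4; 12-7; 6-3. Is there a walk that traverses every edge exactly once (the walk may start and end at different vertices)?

No

Degrees: 0:1, 1:1, 2:5, 3:3, 4:2, 5:1, 6:2, 7:2, 8:1, 9:1, 10:3, 11:1, 12:2, 13:1
Odd-degree vertices: 0, 1, 2, 3, 5, 8, 9, 10, 11, 13 (10 total).
With 10 odd-degree vertices (more than two), no single trail can use every edge.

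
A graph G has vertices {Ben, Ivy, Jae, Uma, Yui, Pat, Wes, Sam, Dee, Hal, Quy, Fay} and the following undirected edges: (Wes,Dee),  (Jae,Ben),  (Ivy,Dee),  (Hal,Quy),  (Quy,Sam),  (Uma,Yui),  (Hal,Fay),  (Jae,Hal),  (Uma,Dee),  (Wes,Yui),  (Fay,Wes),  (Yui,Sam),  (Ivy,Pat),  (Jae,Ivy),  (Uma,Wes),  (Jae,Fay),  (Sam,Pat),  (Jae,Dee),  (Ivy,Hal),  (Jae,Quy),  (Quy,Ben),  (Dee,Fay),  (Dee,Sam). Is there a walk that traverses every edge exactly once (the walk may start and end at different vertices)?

Yes

Degrees: Ben:2, Ivy:4, Jae:6, Uma:3, Yui:3, Pat:2, Wes:4, Sam:4, Dee:6, Hal:4, Quy:4, Fay:4
Odd-degree vertices: Uma, Yui (2 total).
The non-isolated vertices are connected and exactly 2 have odd degree, so an Eulerian trail exists (from Uma to Yui).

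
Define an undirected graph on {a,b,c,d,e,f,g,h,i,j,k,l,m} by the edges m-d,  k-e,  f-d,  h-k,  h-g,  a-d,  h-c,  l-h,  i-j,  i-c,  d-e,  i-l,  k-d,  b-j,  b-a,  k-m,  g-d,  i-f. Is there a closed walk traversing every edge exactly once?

Degrees: a:2, b:2, c:2, d:6, e:2, f:2, g:2, h:4, i:4, j:2, k:4, l:2, m:2
Every vertex has even degree and the edges form a single connected piece, so an Eulerian circuit exists.

Yes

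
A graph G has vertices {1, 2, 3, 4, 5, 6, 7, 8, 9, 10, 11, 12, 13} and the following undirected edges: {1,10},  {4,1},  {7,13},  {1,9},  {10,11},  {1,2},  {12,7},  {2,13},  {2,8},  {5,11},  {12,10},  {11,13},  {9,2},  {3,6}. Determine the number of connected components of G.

2

Component: {3, 6}
Component: {1, 2, 4, 5, 7, 8, 9, 10, 11, 12, 13}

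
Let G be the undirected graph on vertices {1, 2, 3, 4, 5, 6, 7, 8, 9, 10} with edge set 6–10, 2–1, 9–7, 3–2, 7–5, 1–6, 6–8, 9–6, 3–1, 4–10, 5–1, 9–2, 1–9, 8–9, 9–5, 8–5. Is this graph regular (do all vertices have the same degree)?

Degrees: 1:5, 2:3, 3:2, 4:1, 5:4, 6:4, 7:2, 8:3, 9:6, 10:2
Vertex 4 has degree 1 while 9 has degree 6, so the graph is not regular.

No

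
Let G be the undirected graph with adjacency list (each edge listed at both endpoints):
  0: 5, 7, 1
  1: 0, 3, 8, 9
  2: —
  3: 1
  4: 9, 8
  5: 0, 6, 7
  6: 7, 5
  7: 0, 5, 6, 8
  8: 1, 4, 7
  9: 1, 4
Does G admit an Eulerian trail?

Degrees: 0:3, 1:4, 2:0, 3:1, 4:2, 5:3, 6:2, 7:4, 8:3, 9:2
Odd-degree vertices: 0, 3, 5, 8 (4 total).
An Eulerian trail requires 0 or 2 odd-degree vertices; here there are 4.

No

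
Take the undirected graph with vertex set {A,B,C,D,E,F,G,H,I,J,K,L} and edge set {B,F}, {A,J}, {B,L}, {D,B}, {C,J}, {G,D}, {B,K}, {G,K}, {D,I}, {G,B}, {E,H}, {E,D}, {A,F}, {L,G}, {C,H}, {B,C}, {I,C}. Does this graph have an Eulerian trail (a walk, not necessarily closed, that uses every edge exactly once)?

Degrees: A:2, B:6, C:4, D:4, E:2, F:2, G:4, H:2, I:2, J:2, K:2, L:2
Odd-degree vertices: none (0 total).
With 0 odd-degree vertices and all edges in one connected piece, an Eulerian trail exists.

Yes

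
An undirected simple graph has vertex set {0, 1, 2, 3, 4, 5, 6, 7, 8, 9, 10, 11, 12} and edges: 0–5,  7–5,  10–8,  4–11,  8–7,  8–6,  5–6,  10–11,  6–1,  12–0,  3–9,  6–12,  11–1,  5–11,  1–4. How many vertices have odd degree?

4

Degrees: 0:2, 1:3, 2:0, 3:1, 4:2, 5:4, 6:4, 7:2, 8:3, 9:1, 10:2, 11:4, 12:2
Odd-degree vertices: 1, 3, 8, 9.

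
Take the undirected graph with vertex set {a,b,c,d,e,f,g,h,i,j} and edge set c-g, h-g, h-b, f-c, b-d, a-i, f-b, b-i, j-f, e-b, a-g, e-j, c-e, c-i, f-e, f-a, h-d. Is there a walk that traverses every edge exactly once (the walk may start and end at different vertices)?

Degrees: a:3, b:5, c:4, d:2, e:4, f:5, g:3, h:3, i:3, j:2
Odd-degree vertices: a, b, f, g, h, i (6 total).
With 6 odd-degree vertices (more than two), no single trail can use every edge.

No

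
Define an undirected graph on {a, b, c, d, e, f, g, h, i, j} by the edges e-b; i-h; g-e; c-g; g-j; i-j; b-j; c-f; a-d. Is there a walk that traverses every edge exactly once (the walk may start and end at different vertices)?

Degrees: a:1, b:2, c:2, d:1, e:2, f:1, g:3, h:1, i:2, j:3
Odd-degree vertices: a, d, f, g, h, j (6 total).
An Eulerian trail requires 0 or 2 odd-degree vertices; here there are 6.

No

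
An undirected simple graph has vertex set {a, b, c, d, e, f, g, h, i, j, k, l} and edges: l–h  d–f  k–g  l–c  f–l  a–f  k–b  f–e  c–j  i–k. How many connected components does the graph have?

2

Component: {b, g, i, k}
Component: {a, c, d, e, f, h, j, l}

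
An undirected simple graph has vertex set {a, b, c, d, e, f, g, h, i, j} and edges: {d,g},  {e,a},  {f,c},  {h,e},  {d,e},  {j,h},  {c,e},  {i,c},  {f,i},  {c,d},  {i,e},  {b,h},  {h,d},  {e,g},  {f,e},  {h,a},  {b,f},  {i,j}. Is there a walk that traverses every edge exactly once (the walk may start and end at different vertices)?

Yes

Degrees: a:2, b:2, c:4, d:4, e:7, f:4, g:2, h:5, i:4, j:2
Odd-degree vertices: e, h (2 total).
The non-isolated vertices are connected and exactly 2 have odd degree, so an Eulerian trail exists (from e to h).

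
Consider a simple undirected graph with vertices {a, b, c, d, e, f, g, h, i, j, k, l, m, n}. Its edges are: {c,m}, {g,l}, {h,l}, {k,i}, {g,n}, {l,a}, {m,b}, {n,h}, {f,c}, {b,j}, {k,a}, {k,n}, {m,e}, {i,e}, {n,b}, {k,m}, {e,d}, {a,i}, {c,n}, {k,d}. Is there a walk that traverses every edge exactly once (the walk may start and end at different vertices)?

No

Degrees: a:3, b:3, c:3, d:2, e:3, f:1, g:2, h:2, i:3, j:1, k:5, l:3, m:4, n:5
Odd-degree vertices: a, b, c, e, f, i, j, k, l, n (10 total).
An Eulerian trail requires 0 or 2 odd-degree vertices; here there are 10.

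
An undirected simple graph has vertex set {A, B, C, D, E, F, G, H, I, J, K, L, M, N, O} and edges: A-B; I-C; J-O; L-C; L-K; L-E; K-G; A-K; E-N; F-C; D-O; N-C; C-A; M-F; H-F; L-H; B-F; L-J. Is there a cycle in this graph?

Yes

The graph has 15 vertices, 18 edges, and 1 connected component.
Since 18 > 15 - 1, a cycle must exist; for instance A-K-L-H-F-C-A.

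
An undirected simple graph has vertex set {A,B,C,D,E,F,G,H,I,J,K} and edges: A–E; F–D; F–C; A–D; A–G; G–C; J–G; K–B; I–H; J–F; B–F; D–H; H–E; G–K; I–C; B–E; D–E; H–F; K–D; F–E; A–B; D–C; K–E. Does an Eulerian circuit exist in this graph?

Degrees: A:4, B:4, C:4, D:6, E:6, F:6, G:4, H:4, I:2, J:2, K:4
Every vertex has even degree and the edges form a single connected piece, so an Eulerian circuit exists.

Yes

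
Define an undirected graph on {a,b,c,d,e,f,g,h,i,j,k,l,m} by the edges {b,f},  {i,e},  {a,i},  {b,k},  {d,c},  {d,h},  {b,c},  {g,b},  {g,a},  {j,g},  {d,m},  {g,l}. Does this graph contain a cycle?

No

|V| = 13, |E| = 12, number of components = 1.
A forest on 13 vertices with 1 component has exactly 12 edges, which matches — so no cycle.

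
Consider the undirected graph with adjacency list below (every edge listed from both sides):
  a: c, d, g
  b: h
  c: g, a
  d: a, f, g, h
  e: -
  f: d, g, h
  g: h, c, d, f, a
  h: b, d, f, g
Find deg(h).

4

Neighbors of h: b, d, f, g.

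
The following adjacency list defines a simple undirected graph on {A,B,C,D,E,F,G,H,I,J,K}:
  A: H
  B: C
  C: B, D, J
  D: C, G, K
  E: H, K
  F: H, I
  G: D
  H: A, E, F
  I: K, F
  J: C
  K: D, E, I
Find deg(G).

1

Neighbors of G: D.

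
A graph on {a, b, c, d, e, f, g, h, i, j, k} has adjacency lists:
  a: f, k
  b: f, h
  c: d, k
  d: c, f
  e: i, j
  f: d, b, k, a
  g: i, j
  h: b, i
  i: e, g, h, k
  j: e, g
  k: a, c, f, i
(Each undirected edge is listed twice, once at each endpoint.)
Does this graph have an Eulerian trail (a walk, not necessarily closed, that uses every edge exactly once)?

Yes

Degrees: a:2, b:2, c:2, d:2, e:2, f:4, g:2, h:2, i:4, j:2, k:4
Odd-degree vertices: none (0 total).
The non-isolated vertices are connected and exactly 0 have odd degree, so an Eulerian trail exists.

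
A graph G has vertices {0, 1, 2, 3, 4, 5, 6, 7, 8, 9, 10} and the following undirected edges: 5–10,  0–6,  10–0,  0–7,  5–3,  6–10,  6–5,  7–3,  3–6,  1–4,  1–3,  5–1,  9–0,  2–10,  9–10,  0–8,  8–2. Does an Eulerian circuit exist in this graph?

Degrees: 0:5, 1:3, 2:2, 3:4, 4:1, 5:4, 6:4, 7:2, 8:2, 9:2, 10:5
Vertices with odd degree: 0, 1, 4, 10. An Eulerian circuit requires all degrees even.

No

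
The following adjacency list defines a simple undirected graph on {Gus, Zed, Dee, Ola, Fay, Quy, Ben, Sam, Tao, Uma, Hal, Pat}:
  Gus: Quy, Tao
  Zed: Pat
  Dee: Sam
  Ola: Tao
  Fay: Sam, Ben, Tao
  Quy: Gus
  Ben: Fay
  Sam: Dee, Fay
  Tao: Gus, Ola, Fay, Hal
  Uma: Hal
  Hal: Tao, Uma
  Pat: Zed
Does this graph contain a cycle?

No

|V| = 12, |E| = 10, number of components = 2.
Since 10 = 12 - 2, the graph is a forest and contains no cycle.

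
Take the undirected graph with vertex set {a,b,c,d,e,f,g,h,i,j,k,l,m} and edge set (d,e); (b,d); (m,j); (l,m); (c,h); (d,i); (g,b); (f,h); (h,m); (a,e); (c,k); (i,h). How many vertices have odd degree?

Degrees: a:1, b:2, c:2, d:3, e:2, f:1, g:1, h:4, i:2, j:1, k:1, l:1, m:3
Odd-degree vertices: a, d, f, g, j, k, l, m.

8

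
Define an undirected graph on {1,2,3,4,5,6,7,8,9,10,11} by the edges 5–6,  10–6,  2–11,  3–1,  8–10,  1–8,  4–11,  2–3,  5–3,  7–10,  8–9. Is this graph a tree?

No

The graph has 11 vertices and 11 edges.
Connected but with 11 > 10 edges, so it has a cycle and is not a tree.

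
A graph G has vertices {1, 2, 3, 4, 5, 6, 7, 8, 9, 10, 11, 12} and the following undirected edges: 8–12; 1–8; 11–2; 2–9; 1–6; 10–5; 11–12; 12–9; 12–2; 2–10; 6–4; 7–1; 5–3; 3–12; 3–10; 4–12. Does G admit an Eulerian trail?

Degrees: 1:3, 2:4, 3:3, 4:2, 5:2, 6:2, 7:1, 8:2, 9:2, 10:3, 11:2, 12:6
Odd-degree vertices: 1, 3, 7, 10 (4 total).
An Eulerian trail requires 0 or 2 odd-degree vertices; here there are 4.

No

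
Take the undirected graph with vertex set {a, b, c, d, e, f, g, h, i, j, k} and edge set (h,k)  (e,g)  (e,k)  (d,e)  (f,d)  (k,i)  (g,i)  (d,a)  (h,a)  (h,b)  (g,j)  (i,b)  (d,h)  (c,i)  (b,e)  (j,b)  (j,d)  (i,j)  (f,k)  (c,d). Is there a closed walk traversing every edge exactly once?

Degrees: a:2, b:4, c:2, d:6, e:4, f:2, g:3, h:4, i:5, j:4, k:4
g, i have odd degree; an Eulerian circuit needs every degree to be even, so none exists.

No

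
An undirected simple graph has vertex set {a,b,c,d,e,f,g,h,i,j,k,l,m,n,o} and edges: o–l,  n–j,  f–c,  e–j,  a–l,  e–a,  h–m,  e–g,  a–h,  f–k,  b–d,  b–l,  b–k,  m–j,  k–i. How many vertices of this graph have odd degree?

Degrees: a:3, b:3, c:1, d:1, e:3, f:2, g:1, h:2, i:1, j:3, k:3, l:3, m:2, n:1, o:1
Odd-degree vertices: a, b, c, d, e, g, i, j, k, l, n, o.

12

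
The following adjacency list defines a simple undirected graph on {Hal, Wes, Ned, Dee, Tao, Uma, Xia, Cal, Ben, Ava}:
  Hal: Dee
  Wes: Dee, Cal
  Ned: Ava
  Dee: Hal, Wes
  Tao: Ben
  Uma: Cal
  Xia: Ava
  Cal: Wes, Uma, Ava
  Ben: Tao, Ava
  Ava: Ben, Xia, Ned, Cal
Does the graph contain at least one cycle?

The graph has 10 vertices, 9 edges, and 1 connected component.
Since 9 = 10 - 1, the graph is a forest and contains no cycle.

No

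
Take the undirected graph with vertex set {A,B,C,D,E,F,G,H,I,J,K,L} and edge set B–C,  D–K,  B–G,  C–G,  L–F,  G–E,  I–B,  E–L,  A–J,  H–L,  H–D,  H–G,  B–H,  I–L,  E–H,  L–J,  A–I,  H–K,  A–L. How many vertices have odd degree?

4

Degrees: A:3, B:4, C:2, D:2, E:3, F:1, G:4, H:6, I:3, J:2, K:2, L:6
Odd-degree vertices: A, E, F, I.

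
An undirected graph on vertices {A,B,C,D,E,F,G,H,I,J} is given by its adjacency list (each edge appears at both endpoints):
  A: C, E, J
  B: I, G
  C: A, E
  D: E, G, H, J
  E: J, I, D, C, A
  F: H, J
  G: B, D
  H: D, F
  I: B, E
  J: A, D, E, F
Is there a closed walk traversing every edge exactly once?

No

Degrees: A:3, B:2, C:2, D:4, E:5, F:2, G:2, H:2, I:2, J:4
Vertices with odd degree: A, E. An Eulerian circuit requires all degrees even.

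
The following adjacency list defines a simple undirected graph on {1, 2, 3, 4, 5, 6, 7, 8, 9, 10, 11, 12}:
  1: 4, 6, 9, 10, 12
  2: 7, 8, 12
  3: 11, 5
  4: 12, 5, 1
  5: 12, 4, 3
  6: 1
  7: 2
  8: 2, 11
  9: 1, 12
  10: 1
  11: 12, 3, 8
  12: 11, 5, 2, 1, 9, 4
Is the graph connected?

Yes

Starting from 1 and exploring outward reaches every vertex (1, 10, 4, 12, 6, 9, 5, 2, 11, 3, 7, 8); the graph is connected.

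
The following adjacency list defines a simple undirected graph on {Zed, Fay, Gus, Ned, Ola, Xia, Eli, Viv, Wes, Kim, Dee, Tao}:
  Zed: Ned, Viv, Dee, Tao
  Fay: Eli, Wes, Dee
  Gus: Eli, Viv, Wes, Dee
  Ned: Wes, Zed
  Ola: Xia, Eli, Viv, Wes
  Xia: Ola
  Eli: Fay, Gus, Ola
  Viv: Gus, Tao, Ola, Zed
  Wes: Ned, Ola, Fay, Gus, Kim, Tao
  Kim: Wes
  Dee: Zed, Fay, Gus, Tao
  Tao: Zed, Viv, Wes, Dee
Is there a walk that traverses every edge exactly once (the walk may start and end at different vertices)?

Degrees: Zed:4, Fay:3, Gus:4, Ned:2, Ola:4, Xia:1, Eli:3, Viv:4, Wes:6, Kim:1, Dee:4, Tao:4
Odd-degree vertices: Fay, Xia, Eli, Kim (4 total).
With 4 odd-degree vertices (more than two), no single trail can use every edge.

No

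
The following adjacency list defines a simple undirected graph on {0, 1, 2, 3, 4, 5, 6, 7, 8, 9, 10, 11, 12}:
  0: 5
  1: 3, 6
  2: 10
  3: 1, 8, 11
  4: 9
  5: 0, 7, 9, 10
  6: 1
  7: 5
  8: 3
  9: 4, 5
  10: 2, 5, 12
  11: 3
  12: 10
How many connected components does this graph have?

Component: {1, 3, 6, 8, 11}
Component: {0, 2, 4, 5, 7, 9, 10, 12}

2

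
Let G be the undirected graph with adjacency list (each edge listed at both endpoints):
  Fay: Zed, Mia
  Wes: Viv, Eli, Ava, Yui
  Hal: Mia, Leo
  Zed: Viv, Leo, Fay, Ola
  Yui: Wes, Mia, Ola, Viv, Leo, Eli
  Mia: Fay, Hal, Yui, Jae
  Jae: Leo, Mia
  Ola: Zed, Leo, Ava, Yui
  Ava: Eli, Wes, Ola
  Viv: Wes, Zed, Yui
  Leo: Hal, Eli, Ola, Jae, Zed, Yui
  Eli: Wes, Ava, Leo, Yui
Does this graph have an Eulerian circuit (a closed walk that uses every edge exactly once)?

Degrees: Fay:2, Wes:4, Hal:2, Zed:4, Yui:6, Mia:4, Jae:2, Ola:4, Ava:3, Viv:3, Leo:6, Eli:4
Vertices with odd degree: Ava, Viv. An Eulerian circuit requires all degrees even.

No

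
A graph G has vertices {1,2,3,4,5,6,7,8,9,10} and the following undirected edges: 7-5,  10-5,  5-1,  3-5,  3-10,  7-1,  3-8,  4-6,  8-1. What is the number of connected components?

Component: {2}
Component: {9}
Component: {4, 6}
Component: {1, 3, 5, 7, 8, 10}

4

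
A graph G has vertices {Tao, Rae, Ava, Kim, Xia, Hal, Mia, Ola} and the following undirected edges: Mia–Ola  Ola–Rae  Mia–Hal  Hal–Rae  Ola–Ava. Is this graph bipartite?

A valid 2-coloring puts {Tao, Kim, Xia, Hal, Ola} on one side and {Rae, Ava, Mia} on the other; every edge crosses between the two sides.

Yes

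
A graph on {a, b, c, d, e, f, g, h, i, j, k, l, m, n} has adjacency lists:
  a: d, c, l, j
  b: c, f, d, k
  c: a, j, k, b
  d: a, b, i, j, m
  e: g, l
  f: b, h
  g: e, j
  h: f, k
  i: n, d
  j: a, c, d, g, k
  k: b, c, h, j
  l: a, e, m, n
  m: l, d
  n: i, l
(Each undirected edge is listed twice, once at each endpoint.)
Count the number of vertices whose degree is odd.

2

Degrees: a:4, b:4, c:4, d:5, e:2, f:2, g:2, h:2, i:2, j:5, k:4, l:4, m:2, n:2
Odd-degree vertices: d, j.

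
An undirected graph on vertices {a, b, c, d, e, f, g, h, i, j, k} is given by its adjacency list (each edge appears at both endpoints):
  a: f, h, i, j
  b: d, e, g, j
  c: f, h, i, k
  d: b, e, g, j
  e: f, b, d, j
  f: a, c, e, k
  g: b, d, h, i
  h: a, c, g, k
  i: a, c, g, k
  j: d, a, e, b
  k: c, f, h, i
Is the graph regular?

Degrees: a:4, b:4, c:4, d:4, e:4, f:4, g:4, h:4, i:4, j:4, k:4
All degrees equal 4; the graph is regular.

Yes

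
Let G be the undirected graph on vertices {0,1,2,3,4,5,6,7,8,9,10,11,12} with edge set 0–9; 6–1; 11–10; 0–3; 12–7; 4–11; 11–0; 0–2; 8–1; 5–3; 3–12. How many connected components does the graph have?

Component: {1, 6, 8}
Component: {0, 2, 3, 4, 5, 7, 9, 10, 11, 12}

2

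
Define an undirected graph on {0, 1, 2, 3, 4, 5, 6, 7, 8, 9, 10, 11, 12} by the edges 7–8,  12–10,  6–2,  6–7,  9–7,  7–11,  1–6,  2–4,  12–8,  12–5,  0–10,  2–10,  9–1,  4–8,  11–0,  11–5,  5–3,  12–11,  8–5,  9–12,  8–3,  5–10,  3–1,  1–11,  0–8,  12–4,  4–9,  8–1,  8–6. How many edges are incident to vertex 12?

6

Neighbors of 12: 4, 5, 8, 9, 10, 11.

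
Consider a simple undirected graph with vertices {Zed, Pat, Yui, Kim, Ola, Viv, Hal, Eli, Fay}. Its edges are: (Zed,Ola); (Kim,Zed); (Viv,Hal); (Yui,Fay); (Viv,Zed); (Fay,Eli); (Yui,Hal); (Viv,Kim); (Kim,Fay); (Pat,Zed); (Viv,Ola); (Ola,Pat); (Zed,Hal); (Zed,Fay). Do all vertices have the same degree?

Degrees: Zed:6, Pat:2, Yui:2, Kim:3, Ola:3, Viv:4, Hal:3, Eli:1, Fay:4
Degrees are not all equal (e.g. deg(Eli)=1 but deg(Zed)=6); not regular.

No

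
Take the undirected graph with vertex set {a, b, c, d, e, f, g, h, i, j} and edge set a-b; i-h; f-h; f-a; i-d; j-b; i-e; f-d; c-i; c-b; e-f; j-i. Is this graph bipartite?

Color {b, f, g, i} black and {a, c, d, e, h, j} white. No edge joins two same-colored vertices, so the graph is bipartite.

Yes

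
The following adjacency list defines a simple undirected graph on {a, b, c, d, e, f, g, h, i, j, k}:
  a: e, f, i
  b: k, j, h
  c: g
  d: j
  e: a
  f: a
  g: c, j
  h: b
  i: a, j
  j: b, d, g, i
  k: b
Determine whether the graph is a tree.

Yes

|V| = 11, |E| = 10.
Connected and |E| = |V| - 1, which characterizes a tree.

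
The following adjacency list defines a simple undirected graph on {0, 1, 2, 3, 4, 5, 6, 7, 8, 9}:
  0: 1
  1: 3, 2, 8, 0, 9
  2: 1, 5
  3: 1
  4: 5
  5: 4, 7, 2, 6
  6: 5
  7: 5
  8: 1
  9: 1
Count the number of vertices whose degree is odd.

Degrees: 0:1, 1:5, 2:2, 3:1, 4:1, 5:4, 6:1, 7:1, 8:1, 9:1
Odd-degree vertices: 0, 1, 3, 4, 6, 7, 8, 9.

8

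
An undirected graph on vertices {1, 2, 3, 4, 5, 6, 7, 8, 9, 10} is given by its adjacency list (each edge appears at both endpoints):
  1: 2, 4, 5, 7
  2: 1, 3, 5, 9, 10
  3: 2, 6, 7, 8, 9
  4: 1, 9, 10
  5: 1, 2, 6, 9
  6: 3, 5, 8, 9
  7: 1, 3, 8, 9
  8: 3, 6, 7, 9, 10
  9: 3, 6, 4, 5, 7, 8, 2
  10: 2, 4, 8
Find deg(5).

Neighbors of 5: 1, 2, 6, 9.

4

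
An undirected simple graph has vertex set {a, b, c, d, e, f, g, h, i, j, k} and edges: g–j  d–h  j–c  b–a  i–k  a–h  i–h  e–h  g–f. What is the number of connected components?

2

Component: {c, f, g, j}
Component: {a, b, d, e, h, i, k}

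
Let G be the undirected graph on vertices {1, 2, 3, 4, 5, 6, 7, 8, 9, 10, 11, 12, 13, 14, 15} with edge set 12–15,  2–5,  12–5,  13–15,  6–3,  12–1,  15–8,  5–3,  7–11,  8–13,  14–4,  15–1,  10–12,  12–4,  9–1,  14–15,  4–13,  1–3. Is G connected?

Component: {7, 11}
Component: {1, 2, 3, 4, 5, 6, 8, 9, 10, 12, 13, 14, 15}
There are 2 separate components, so the graph is not connected.

No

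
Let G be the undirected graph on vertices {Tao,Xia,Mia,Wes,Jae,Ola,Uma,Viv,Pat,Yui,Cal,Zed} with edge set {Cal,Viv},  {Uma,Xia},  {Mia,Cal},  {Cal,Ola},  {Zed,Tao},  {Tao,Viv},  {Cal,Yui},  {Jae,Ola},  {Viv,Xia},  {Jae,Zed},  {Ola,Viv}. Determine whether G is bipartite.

No

Cal-Ola-Viv-Cal is an odd cycle (length 3), and a bipartite graph can contain only even cycles.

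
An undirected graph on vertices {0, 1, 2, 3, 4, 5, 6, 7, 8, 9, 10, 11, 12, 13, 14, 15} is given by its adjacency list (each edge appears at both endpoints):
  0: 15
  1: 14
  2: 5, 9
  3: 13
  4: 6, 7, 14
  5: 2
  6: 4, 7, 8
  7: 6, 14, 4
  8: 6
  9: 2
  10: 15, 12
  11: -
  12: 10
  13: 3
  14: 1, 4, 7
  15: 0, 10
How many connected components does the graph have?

5

Component: {11}
Component: {3, 13}
Component: {2, 5, 9}
Component: {0, 10, 12, 15}
Component: {1, 4, 6, 7, 8, 14}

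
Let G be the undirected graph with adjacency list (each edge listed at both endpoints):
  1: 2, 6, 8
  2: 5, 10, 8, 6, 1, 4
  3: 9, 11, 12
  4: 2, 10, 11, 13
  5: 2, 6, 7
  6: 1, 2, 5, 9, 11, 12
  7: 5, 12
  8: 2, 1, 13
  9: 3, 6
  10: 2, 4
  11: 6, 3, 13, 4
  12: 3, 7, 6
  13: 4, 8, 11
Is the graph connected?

Starting from 1 and exploring outward reaches every vertex (1, 6, 2, 8, 5, 12, 11, 9, 10, 4, 13, 7, 3); the graph is connected.

Yes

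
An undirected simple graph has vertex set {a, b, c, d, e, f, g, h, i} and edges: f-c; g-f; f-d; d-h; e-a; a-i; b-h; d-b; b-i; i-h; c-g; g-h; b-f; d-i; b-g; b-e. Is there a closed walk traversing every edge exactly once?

Degrees: a:2, b:6, c:2, d:4, e:2, f:4, g:4, h:4, i:4
All degrees are even and the non-isolated vertices are connected — an Eulerian circuit exists.

Yes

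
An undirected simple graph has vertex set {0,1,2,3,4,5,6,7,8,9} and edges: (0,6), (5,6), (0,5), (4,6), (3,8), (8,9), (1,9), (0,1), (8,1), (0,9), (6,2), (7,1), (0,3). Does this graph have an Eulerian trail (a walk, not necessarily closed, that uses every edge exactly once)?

No

Degrees: 0:5, 1:4, 2:1, 3:2, 4:1, 5:2, 6:4, 7:1, 8:3, 9:3
Odd-degree vertices: 0, 2, 4, 7, 8, 9 (6 total).
With 6 odd-degree vertices (more than two), no single trail can use every edge.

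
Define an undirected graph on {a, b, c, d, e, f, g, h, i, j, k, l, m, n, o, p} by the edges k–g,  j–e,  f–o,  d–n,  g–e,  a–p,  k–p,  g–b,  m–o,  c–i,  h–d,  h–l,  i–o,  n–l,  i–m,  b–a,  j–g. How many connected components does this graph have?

3

Component: {d, h, l, n}
Component: {c, f, i, m, o}
Component: {a, b, e, g, j, k, p}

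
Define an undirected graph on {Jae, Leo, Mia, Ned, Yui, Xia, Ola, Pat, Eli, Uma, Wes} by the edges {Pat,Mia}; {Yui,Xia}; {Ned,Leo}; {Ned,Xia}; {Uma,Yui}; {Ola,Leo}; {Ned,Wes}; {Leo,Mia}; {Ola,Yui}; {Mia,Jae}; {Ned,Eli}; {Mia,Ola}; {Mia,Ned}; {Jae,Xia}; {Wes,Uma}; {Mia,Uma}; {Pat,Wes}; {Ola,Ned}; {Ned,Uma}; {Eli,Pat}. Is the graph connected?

Yes

A breadth-first search from Jae visits Jae, Xia, Mia, Ned, Yui, Leo, Pat, Uma, Ola, Wes, Eli — all 11 vertices — so the graph is connected.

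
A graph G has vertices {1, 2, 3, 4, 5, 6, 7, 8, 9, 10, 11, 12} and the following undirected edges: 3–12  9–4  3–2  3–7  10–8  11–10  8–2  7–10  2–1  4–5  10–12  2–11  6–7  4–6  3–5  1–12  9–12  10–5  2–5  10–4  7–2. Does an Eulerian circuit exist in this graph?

Degrees: 1:2, 2:6, 3:4, 4:4, 5:4, 6:2, 7:4, 8:2, 9:2, 10:6, 11:2, 12:4
Every vertex has even degree and the edges form a single connected piece, so an Eulerian circuit exists.

Yes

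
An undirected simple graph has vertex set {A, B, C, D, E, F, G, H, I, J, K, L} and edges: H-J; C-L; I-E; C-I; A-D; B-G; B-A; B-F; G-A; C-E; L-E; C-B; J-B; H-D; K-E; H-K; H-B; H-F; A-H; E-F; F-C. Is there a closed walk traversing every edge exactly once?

Degrees: A:4, B:6, C:5, D:2, E:5, F:4, G:2, H:6, I:2, J:2, K:2, L:2
C, E have odd degree; an Eulerian circuit needs every degree to be even, so none exists.

No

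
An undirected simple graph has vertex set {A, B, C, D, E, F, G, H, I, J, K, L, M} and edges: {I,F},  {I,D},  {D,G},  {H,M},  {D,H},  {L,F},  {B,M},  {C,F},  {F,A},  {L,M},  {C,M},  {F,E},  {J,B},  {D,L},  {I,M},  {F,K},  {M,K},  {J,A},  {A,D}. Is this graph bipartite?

Yes

Color {D, F, J, M} black and {A, B, C, E, G, H, I, K, L} white. No edge joins two same-colored vertices, so the graph is bipartite.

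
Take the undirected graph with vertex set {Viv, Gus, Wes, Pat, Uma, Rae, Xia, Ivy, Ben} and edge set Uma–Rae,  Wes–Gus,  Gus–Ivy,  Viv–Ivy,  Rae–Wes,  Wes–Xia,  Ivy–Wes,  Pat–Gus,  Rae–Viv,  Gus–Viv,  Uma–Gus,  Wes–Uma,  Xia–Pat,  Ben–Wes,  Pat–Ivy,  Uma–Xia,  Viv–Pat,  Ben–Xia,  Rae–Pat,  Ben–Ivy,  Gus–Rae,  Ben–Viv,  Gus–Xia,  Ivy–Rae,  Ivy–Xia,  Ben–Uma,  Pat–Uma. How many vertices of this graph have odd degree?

4

Degrees: Viv:5, Gus:7, Wes:6, Pat:6, Uma:6, Rae:6, Xia:6, Ivy:7, Ben:5
Odd-degree vertices: Viv, Gus, Ivy, Ben.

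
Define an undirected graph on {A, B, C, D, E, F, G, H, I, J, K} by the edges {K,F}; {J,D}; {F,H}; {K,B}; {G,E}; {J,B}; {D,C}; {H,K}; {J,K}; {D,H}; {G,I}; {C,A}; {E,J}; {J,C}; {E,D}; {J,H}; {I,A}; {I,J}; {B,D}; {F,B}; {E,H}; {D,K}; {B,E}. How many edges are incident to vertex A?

2

Neighbors of A: C, I.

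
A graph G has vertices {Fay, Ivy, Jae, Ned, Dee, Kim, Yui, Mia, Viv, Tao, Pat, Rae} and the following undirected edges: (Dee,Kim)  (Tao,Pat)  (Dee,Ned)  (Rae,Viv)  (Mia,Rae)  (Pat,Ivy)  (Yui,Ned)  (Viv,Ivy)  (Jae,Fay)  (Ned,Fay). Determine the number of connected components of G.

Component: {Fay, Jae, Ned, Dee, Kim, Yui}
Component: {Ivy, Mia, Viv, Tao, Pat, Rae}

2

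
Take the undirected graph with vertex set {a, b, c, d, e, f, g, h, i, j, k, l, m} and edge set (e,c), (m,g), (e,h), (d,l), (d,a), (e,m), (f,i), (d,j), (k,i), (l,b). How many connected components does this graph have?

Component: {f, i, k}
Component: {a, b, d, j, l}
Component: {c, e, g, h, m}

3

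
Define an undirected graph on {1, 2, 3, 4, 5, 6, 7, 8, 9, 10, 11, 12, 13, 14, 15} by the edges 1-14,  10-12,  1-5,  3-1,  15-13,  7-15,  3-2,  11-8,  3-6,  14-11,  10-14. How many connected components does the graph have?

Component: {4}
Component: {9}
Component: {7, 13, 15}
Component: {1, 2, 3, 5, 6, 8, 10, 11, 12, 14}

4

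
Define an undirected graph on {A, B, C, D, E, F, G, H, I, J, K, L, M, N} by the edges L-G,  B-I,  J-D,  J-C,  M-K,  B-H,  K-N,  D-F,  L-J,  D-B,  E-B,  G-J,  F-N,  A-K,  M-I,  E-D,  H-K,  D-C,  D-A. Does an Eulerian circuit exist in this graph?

Degrees: A:2, B:4, C:2, D:6, E:2, F:2, G:2, H:2, I:2, J:4, K:4, L:2, M:2, N:2
All degrees are even and the non-isolated vertices are connected — an Eulerian circuit exists.

Yes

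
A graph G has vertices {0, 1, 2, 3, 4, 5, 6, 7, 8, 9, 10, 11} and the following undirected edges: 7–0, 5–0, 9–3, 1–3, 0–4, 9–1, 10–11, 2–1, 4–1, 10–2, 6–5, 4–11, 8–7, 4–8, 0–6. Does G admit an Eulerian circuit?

Yes

Degrees: 0:4, 1:4, 2:2, 3:2, 4:4, 5:2, 6:2, 7:2, 8:2, 9:2, 10:2, 11:2
All degrees are even and the non-isolated vertices are connected — an Eulerian circuit exists.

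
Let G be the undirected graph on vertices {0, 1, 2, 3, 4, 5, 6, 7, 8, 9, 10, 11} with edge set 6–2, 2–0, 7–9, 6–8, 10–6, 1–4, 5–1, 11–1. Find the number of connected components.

Component: {3}
Component: {7, 9}
Component: {1, 4, 5, 11}
Component: {0, 2, 6, 8, 10}

4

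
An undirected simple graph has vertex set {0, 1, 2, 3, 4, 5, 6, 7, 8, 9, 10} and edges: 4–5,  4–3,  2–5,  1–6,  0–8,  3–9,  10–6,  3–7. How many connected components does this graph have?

3

Component: {0, 8}
Component: {1, 6, 10}
Component: {2, 3, 4, 5, 7, 9}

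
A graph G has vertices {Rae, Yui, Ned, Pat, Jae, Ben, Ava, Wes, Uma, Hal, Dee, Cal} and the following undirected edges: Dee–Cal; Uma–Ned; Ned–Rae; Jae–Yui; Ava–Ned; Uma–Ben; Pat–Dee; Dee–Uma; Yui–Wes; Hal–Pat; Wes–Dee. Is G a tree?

The graph has 12 vertices and 11 edges.
It is connected with exactly 11 edges, hence acyclic — it is a tree.

Yes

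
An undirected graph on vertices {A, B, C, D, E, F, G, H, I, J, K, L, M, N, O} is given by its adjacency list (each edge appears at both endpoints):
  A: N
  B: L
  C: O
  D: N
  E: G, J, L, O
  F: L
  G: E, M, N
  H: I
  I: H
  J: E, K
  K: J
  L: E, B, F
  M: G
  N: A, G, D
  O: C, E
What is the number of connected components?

Component: {H, I}
Component: {A, B, C, D, E, F, G, J, K, L, M, N, O}

2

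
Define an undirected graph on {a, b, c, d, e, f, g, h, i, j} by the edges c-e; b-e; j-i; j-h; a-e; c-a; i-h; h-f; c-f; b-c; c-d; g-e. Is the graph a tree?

No

The graph has 10 vertices and 12 edges.
Connected but with 12 > 9 edges, so it has a cycle and is not a tree.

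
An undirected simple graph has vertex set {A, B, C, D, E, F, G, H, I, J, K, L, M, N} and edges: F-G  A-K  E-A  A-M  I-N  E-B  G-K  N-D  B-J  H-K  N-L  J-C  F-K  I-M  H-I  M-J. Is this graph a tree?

No

|V| = 14, |E| = 16.
A tree on 14 vertices has exactly 13 edges; this graph has 16, so it contains a cycle and is not a tree.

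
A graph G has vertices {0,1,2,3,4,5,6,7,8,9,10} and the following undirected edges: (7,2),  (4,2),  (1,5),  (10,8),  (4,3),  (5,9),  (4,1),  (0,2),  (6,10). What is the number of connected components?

Component: {6, 8, 10}
Component: {0, 1, 2, 3, 4, 5, 7, 9}

2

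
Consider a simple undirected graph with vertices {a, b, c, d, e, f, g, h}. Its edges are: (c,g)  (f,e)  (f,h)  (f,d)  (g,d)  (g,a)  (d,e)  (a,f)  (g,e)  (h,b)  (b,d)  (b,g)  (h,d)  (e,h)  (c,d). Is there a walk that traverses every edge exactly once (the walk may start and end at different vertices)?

Yes

Degrees: a:2, b:3, c:2, d:6, e:4, f:4, g:5, h:4
Odd-degree vertices: b, g (2 total).
With 2 odd-degree vertices and all edges in one connected piece, an Eulerian trail exists (from b to g).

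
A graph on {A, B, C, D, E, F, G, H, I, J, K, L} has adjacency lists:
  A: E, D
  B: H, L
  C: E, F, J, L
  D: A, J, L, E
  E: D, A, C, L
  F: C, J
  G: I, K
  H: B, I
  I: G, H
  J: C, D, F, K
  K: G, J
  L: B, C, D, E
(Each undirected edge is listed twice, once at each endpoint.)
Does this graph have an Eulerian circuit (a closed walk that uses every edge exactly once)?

Yes

Degrees: A:2, B:2, C:4, D:4, E:4, F:2, G:2, H:2, I:2, J:4, K:2, L:4
All degrees are even and the non-isolated vertices are connected — an Eulerian circuit exists.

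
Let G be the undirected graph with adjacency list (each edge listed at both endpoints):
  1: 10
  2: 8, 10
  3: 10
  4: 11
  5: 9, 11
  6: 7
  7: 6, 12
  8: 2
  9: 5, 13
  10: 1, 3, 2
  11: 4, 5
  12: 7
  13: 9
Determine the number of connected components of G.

3

Component: {6, 7, 12}
Component: {1, 2, 3, 8, 10}
Component: {4, 5, 9, 11, 13}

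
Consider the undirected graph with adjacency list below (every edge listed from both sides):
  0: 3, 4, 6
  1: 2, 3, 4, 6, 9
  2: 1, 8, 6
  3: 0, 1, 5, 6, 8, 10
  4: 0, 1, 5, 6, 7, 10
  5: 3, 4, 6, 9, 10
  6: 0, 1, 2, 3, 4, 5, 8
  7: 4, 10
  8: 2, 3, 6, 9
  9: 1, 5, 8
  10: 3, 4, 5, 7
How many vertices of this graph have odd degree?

Degrees: 0:3, 1:5, 2:3, 3:6, 4:6, 5:5, 6:7, 7:2, 8:4, 9:3, 10:4
Odd-degree vertices: 0, 1, 2, 5, 6, 9.

6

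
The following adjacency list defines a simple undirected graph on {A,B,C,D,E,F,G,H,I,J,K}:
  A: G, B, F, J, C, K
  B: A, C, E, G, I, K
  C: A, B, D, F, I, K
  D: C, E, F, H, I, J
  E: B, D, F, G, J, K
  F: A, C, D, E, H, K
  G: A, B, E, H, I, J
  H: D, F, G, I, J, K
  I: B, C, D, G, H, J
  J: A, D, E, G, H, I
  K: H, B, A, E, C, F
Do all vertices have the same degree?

Degrees: A:6, B:6, C:6, D:6, E:6, F:6, G:6, H:6, I:6, J:6, K:6
Every vertex has degree 6, so the graph is 6-regular.

Yes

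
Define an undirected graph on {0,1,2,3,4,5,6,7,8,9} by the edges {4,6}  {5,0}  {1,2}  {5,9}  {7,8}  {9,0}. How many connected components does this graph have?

Component: {3}
Component: {1, 2}
Component: {4, 6}
Component: {7, 8}
Component: {0, 5, 9}

5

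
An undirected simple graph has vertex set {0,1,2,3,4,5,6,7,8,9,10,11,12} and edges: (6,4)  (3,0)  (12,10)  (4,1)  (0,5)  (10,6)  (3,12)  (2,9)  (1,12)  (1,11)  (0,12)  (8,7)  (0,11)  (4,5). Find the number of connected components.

Component: {2, 9}
Component: {7, 8}
Component: {0, 1, 3, 4, 5, 6, 10, 11, 12}

3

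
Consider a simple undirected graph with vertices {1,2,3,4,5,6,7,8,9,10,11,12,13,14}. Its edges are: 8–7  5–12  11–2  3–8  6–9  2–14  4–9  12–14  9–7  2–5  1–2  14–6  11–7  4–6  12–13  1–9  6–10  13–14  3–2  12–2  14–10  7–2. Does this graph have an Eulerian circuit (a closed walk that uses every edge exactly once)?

Degrees: 1:2, 2:7, 3:2, 4:2, 5:2, 6:4, 7:4, 8:2, 9:4, 10:2, 11:2, 12:4, 13:2, 14:5
Vertices with odd degree: 2, 14. An Eulerian circuit requires all degrees even.

No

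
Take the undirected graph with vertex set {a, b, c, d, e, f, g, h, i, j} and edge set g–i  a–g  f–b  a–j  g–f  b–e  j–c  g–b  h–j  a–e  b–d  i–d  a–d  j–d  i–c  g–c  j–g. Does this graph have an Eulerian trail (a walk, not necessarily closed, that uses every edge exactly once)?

Degrees: a:4, b:4, c:3, d:4, e:2, f:2, g:6, h:1, i:3, j:5
Odd-degree vertices: c, h, i, j (4 total).
With 4 odd-degree vertices (more than two), no single trail can use every edge.

No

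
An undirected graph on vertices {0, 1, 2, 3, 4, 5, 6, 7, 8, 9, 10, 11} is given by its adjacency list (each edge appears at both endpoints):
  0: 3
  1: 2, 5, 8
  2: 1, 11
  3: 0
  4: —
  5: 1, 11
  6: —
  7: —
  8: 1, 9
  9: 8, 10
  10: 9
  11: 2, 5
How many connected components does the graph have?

5

Component: {4}
Component: {6}
Component: {7}
Component: {0, 3}
Component: {1, 2, 5, 8, 9, 10, 11}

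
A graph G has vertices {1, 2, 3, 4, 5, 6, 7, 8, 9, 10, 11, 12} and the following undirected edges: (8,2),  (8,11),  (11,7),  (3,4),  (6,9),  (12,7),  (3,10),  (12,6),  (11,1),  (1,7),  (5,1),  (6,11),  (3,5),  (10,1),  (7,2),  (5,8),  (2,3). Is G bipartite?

The cycle 7-1-11-7 has length 3, which is odd, so the graph is not bipartite.

No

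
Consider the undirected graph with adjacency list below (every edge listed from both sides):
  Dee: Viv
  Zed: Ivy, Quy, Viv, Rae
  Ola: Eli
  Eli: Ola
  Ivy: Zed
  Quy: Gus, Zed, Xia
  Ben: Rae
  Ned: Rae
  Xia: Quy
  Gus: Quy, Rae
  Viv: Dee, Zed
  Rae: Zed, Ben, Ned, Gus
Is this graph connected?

Component: {Ola, Eli}
Component: {Dee, Zed, Ivy, Quy, Ben, Ned, Xia, Gus, Viv, Rae}
No edge joins these 2 groups, so the graph is disconnected.

No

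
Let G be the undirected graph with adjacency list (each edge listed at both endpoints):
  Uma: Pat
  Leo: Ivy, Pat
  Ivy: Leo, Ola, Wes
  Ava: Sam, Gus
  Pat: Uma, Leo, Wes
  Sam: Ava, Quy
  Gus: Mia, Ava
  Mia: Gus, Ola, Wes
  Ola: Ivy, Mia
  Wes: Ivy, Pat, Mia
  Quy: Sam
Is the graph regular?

Degrees: Uma:1, Leo:2, Ivy:3, Ava:2, Pat:3, Sam:2, Gus:2, Mia:3, Ola:2, Wes:3, Quy:1
Degrees are not all equal (e.g. deg(Uma)=1 but deg(Ivy)=3); not regular.

No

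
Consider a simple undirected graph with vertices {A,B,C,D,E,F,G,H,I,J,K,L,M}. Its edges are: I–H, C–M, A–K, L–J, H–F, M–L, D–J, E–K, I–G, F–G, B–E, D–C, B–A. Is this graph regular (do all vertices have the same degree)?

Yes

Degrees: A:2, B:2, C:2, D:2, E:2, F:2, G:2, H:2, I:2, J:2, K:2, L:2, M:2
Every vertex has degree 2, so the graph is 2-regular.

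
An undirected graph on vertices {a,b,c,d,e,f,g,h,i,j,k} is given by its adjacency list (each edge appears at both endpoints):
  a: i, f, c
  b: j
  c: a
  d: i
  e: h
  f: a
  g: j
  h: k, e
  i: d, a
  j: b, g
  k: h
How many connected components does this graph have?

3

Component: {b, g, j}
Component: {e, h, k}
Component: {a, c, d, f, i}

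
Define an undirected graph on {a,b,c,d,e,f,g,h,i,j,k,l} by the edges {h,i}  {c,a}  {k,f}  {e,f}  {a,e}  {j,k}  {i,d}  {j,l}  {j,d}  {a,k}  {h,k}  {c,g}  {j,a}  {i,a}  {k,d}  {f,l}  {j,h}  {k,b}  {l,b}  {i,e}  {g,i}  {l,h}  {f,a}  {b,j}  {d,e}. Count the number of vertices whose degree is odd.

2

Degrees: a:6, b:3, c:2, d:4, e:4, f:4, g:2, h:4, i:5, j:6, k:6, l:4
Odd-degree vertices: b, i.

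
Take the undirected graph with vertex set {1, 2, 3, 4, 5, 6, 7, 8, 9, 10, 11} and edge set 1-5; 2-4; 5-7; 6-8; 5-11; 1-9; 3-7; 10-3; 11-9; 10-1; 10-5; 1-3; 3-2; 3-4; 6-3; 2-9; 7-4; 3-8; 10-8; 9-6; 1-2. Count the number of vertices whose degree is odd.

Degrees: 1:5, 2:4, 3:7, 4:3, 5:4, 6:3, 7:3, 8:3, 9:4, 10:4, 11:2
Odd-degree vertices: 1, 3, 4, 6, 7, 8.

6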